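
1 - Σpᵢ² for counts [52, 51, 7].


Probabilities: [52/110, 51/110, 7/110] ≈ [0.4727, 0.4636, 0.0636]
Σpᵢ² = (2704 + 2601 + 49)/110² = 5354/12100
Gini = 1 - Σpᵢ² = 1 - 5354/12100 = 0.5575

0.5575


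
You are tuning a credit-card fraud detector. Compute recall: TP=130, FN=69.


Recall = TP/(TP+FN)
= 130/(130+69)
= 130/199 = 65.33%

65.33%


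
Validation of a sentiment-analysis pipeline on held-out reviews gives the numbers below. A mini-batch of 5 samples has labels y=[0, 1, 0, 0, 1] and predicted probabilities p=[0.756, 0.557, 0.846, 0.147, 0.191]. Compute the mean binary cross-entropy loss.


L[0] = -ln(1-0.756) = -ln(0.244) = 1.4106
L[1] = -ln(0.557) = 0.5852
L[2] = -ln(1-0.846) = -ln(0.154) = 1.8708
L[3] = -ln(1-0.147) = -ln(0.853) = 0.159
L[4] = -ln(0.191) = 1.6555
mean = (1.4106 + 0.5852 + 1.8708 + 0.159 + 1.6555)/5 = 1.1362

1.1362


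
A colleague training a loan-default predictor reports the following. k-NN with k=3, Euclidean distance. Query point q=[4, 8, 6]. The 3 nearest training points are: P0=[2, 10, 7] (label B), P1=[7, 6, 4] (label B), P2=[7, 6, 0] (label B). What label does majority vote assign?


d(q,P0) = 3.0  (label B)
d(q,P1) = 4.1231  (label B)
d(q,P2) = 7.0  (label B)
Votes: A=0, B=3
Majority → B

B


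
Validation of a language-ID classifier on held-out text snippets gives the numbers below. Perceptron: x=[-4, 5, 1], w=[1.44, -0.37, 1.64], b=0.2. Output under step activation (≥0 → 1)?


z = (-4)·(1.44) + (5)·(-0.37) + (1)·(1.64) + 0.2
  = -5.77
step(z) = 0 (z<0)

0


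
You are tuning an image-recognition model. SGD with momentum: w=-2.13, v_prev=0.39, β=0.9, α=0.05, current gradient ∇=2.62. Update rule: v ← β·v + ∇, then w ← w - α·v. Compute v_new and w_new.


v_new = 0.9·0.39 + 2.62 = 0.351 + 2.62 = 2.971
w_new = -2.13 - 0.05·2.971 = -2.13 - 0.14855 = -2.27855

v_new=2.971, w_new=-2.27855


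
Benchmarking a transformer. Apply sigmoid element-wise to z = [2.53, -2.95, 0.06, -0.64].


σ(2.53) = 1/(1+e^-2.53) = 0.9262
σ(-2.95) = 1/(1+e^2.95) = 0.0497
σ(0.06) = 1/(1+e^-0.06) = 0.515
σ(-0.64) = 1/(1+e^0.64) = 0.3452
result = [0.9262, 0.0497, 0.515, 0.3452]

[0.9262, 0.0497, 0.515, 0.3452]


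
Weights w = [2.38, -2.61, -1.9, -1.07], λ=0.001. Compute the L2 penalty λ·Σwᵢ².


‖w‖₂² = (2.38)² + (-2.61)² + (-1.9)² + (-1.07)²
     = 5.6644 + 6.8121 + 3.61 + 1.1449
     = 17.2314
λ·‖w‖₂² = 0.001·17.2314 = 0.017231

0.017231


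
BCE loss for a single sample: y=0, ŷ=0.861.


BCE = -[y·ln(p) + (1-y)·ln(1-p)]
= -0 - 1·ln(1-0.861)
= -ln(0.139) = 1.9733

1.9733


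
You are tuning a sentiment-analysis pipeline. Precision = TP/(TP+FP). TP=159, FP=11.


Precision = TP/(TP+FP)
= 159/(159+11)
= 159/170 = 93.53%

93.53%


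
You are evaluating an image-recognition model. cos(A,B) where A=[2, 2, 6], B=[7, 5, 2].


A·B = 2·7 + 2·5 + 6·2 = 36
‖A‖ = √44 = 6.6332, ‖B‖ = √78 = 8.8318
cos = 36/(√44·√78) = 36/√3432 = 0.6145

0.6145


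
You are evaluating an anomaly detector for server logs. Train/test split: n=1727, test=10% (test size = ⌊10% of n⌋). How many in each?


Test = ⌊1727·10/100⌋ = 172
Train = 1727 - 172 = 1555

Train: 1555, Test: 172


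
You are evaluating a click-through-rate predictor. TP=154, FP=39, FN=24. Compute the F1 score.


Precision = 154/193 = 0.7979
Recall = 154/178 = 0.8652
F1 = 2·P·R/(P+R) = 2·TP/(2·TP+FP+FN) = 308/(308+39+24) = 308/371 = 0.8302

0.8302


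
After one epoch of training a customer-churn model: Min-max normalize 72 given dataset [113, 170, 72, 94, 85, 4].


min=4, max=170
(72-4)/(170-4) = 68/166 = 0.4096

0.4096


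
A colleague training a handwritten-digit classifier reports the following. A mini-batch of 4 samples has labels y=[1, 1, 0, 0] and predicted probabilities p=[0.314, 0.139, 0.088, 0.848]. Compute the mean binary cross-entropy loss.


L[0] = -ln(0.314) = 1.1584
L[1] = -ln(0.139) = 1.9733
L[2] = -ln(1-0.088) = -ln(0.912) = 0.0921
L[3] = -ln(1-0.848) = -ln(0.152) = 1.8839
mean = (1.1584 + 1.9733 + 0.0921 + 1.8839)/4 = 1.2769

1.2769


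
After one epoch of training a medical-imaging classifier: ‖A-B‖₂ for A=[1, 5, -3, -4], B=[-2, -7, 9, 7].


d = √((1+ 2)² + (5+ 7)² + (-3-9)² + (-4-7)²)
  = √(9 + 144 + 144 + 121)
  = √418 = 20.445

20.445


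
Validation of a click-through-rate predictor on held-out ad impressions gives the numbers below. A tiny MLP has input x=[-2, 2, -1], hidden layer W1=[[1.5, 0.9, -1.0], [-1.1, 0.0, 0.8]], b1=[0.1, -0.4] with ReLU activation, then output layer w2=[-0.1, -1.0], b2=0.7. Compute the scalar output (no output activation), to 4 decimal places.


z1[0] = (1.5)·(-2) + (0.9)·(2) + (-1.0)·(-1) + 0.1 = -0.1
z1[1] = (-1.1)·(-2) + (0.0)·(2) + (0.8)·(-1) - 0.4 = 1.0
h = ReLU(z1) = [0.0, 1.0]
output = (-0.1)·(0.0) + (-1.0)·(1.0) + 0.7 = -0.3

-0.3


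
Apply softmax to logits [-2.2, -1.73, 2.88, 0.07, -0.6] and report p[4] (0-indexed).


Exponentials: e^-2.2=0.1108, e^-1.73=0.1773, e^2.88=17.8143, e^0.07=1.0725, e^-0.6=0.5488
Sum = 19.7237
Softmax = [0.0056, 0.009, 0.9032, 0.0544, 0.0278]
p[4] = 0.5488/19.7237 = 0.0278

0.0278


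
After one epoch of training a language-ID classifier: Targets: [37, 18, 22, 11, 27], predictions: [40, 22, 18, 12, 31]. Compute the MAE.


Absolute errors: |37-40|=3, |18-22|=4, |22-18|=4, |11-12|=1, |27-31|=4
Sum = 16
MAE = 16/5 = 16/5

16/5


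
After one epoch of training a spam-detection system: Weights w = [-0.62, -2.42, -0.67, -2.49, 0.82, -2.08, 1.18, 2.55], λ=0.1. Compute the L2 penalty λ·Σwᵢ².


‖w‖₂² = (-0.62)² + (-2.42)² + (-0.67)² + (-2.49)² + (0.82)² + (-2.08)² + (1.18)² + (2.55)²
     = 0.3844 + 5.8564 + 0.4489 + 6.2001 + 0.6724 + 4.3264 + 1.3924 + 6.5025
     = 25.7835
λ·‖w‖₂² = 0.1·25.7835 = 2.57835

2.57835


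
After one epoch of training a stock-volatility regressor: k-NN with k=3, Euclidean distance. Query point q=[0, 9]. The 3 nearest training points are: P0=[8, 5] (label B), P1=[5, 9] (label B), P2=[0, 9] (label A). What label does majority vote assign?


d(q,P0) = 8.9443  (label B)
d(q,P1) = 5.0  (label B)
d(q,P2) = 0.0  (label A)
Votes: A=1, B=2
Majority → B

B


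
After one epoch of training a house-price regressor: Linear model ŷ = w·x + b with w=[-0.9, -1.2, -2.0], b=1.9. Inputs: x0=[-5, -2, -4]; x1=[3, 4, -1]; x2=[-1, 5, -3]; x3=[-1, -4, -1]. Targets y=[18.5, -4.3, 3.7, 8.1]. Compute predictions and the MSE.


ŷ0 = (-0.9)·(-5) + (-1.2)·(-2) + (-2.0)·(-4) + 1.9 = 16.8
ŷ1 = (-0.9)·(3) + (-1.2)·(4) + (-2.0)·(-1) + 1.9 = -3.6
ŷ2 = (-0.9)·(-1) + (-1.2)·(5) + (-2.0)·(-3) + 1.9 = 2.8
ŷ3 = (-0.9)·(-1) + (-1.2)·(-4) + (-2.0)·(-1) + 1.9 = 9.6
errors² = [2.89, 0.49, 0.81, 2.25]
MSE = 6.4400/4 = 1.61

1.61


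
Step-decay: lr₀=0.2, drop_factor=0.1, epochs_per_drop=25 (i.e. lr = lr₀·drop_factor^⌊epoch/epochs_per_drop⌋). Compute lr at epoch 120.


n_drops = ⌊120/25⌋ = 4
lr = 0.2·0.1^4 = 0.2·0.0001 = 0.00002

0.00002


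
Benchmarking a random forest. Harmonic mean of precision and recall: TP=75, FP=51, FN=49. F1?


Precision = 75/126 = 0.5952
Recall = 75/124 = 0.6048
F1 = 2·P·R/(P+R) = 2·TP/(2·TP+FP+FN) = 150/(150+51+49) = 150/250 = 0.6

0.6


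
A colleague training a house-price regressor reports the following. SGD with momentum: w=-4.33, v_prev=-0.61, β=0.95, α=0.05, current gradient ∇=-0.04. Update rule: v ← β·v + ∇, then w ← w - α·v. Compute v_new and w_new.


v_new = 0.95·-0.61 - 0.04 = -0.5795 - 0.04 = -0.6195
w_new = -4.33 - 0.05·-0.6195 = -4.33 + 0.030975 = -4.299025

v_new=-0.6195, w_new=-4.299025


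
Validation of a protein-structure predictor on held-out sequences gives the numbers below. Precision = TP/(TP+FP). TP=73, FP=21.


Precision = TP/(TP+FP)
= 73/(73+21)
= 73/94 = 77.66%

77.66%


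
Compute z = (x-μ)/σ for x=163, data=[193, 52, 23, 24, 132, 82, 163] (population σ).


μ = 95.5714, σ = 63.062
z = (163 - 95.5714)/63.062 = 1.0692

1.0692


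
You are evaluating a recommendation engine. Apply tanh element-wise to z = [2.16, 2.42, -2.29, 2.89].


tanh(2.16) = 0.9737
tanh(2.42) = 0.9843
tanh(-2.29) = -0.9797
tanh(2.89) = 0.9938
result = [0.9737, 0.9843, -0.9797, 0.9938]

[0.9737, 0.9843, -0.9797, 0.9938]


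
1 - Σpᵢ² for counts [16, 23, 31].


Probabilities: [16/70, 23/70, 31/70] ≈ [0.2286, 0.3286, 0.4429]
Σpᵢ² = (256 + 529 + 961)/70² = 1746/4900
Gini = 1 - Σpᵢ² = 1 - 1746/4900 = 0.6437

0.6437


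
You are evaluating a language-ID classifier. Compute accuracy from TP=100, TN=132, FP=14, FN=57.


Accuracy = (TP+TN)/(TP+TN+FP+FN)
= (100+132)/(303)
= 232/303 = 76.57%

76.57%


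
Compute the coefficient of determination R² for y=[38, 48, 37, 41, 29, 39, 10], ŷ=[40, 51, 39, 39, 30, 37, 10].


ȳ = 34.5714
SS_res = Σ(y-ŷ)² = 26
SS_tot = Σ(y-ȳ)² = 893.71
R² = 1 - SS_res/SS_tot = 1 - 0.0291 = 0.9709

0.9709


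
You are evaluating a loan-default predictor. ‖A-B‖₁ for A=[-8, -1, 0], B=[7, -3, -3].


d = |-8-7| + |-1+ 3| + |0+ 3|
  = 15 + 2 + 3
  = 20

20


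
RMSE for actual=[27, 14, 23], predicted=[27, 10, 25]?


MSE = 20/3 = 6.6667
RMSE = √(20/3) = 2.582

2.582


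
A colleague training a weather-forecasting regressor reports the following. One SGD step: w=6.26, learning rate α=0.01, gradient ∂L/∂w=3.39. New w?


w_new = w - α·∇
= 6.26 - 0.01·3.39
= 6.26 - 0.0339
= 6.2261

6.2261


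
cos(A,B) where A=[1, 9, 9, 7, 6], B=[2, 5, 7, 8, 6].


A·B = 1·2 + 9·5 + 9·7 + 7·8 + 6·6 = 202
‖A‖ = √248 = 15.748, ‖B‖ = √178 = 13.3417
cos = 202/(√248·√178) = 202/√44144 = 0.9614

0.9614


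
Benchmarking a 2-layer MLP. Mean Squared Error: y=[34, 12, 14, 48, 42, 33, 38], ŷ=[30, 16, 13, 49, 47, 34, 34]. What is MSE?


Squared errors: (34-30)²=16, (12-16)²=16, (14-13)²=1, (48-49)²=1, (42-47)²=25, (33-34)²=1, (38-34)²=16
Sum = 76
MSE = 76/7 = 76/7

76/7


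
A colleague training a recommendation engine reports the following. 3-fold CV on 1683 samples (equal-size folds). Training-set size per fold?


Fold size = 1683/3 = 561
Training per fold = 1683 - 561 = 1122

1122


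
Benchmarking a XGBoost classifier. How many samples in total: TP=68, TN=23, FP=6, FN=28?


Total = TP + TN + FP + FN
= 68 + 23 + 6 + 28
= 125
(Predicted positive: 74, predicted negative: 51)

125


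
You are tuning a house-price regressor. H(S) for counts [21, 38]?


Probabilities: [21/59, 38/59] ≈ [0.3559, 0.6441]
H = -((21/59)·log₂(21/59) + (38/59)·log₂(38/59))
  = 0.9393 bits

0.9393 bits


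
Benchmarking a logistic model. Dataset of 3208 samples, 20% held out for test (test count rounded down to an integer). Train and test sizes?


Test = ⌊3208·20/100⌋ = 641
Train = 3208 - 641 = 2567

Train: 2567, Test: 641


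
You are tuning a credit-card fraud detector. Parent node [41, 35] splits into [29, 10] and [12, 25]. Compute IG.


Parent = [41, 35], H_parent = 0.9955
H_left = 0.8213 (n=39), H_right = 0.909 (n=37)
H_children = (39/76)·0.8213 + (37/76)·0.909 = 0.864
IG = 0.9955 - 0.864 = 0.1315

0.1315


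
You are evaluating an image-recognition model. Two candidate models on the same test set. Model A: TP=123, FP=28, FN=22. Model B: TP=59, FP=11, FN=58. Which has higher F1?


Model A: P=123/151=0.8146, R=123/145=0.8483, F1=2PR/(P+R)=2TP/(2TP+FP+FN)=246/296=0.8311
Model B: P=59/70=0.8429, R=59/117=0.5043, F1=2PR/(P+R)=2TP/(2TP+FP+FN)=118/187=0.631
0.8311 > 0.631 → Model A

Model A


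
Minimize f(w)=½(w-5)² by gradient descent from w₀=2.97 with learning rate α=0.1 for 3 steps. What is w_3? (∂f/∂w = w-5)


step 1: grad = 2.97-5 = -2.03; w = 2.97 - 0.1·(-2.03) = 3.173
step 2: grad = 3.173-5 = -1.827; w = 3.173 - 0.1·(-1.827) = 3.3557
step 3: grad = 3.3557-5 = -1.6443; w = 3.3557 - 0.1·(-1.6443) = 3.52013

3.52013


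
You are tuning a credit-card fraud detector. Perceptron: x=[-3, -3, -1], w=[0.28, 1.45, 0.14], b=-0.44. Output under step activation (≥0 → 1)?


z = (-3)·(0.28) + (-3)·(1.45) + (-1)·(0.14) - 0.44
  = -5.77
step(z) = 0 (z<0)

0


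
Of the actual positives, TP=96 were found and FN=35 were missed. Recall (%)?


Recall = TP/(TP+FN)
= 96/(96+35)
= 96/131 = 73.28%

73.28%


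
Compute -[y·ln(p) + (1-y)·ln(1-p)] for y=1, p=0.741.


BCE = -[y·ln(p) + (1-y)·ln(1-p)]
= -1·ln(0.741) - 0
= -ln(0.741) = 0.2998

0.2998


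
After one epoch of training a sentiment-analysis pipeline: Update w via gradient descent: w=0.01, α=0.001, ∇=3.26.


w_new = w - α·∇
= 0.01 - 0.001·3.26
= 0.01 - 0.00326
= 0.00674

0.00674


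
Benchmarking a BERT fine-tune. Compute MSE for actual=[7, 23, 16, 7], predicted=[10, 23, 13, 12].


Squared errors: (7-10)²=9, (23-23)²=0, (16-13)²=9, (7-12)²=25
Sum = 43
MSE = 43/4 = 43/4

43/4


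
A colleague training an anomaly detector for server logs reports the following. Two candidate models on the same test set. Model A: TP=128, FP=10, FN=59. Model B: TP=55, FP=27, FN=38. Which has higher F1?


Model A: P=128/138=0.9275, R=128/187=0.6845, F1=2PR/(P+R)=2TP/(2TP+FP+FN)=256/325=0.7877
Model B: P=55/82=0.6707, R=55/93=0.5914, F1=2PR/(P+R)=2TP/(2TP+FP+FN)=110/175=0.6286
0.7877 > 0.6286 → Model A

Model A


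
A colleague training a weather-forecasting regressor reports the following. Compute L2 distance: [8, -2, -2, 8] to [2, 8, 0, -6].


d = √((8-2)² + (-2-8)² + (-2-0)² + (8+ 6)²)
  = √(36 + 100 + 4 + 196)
  = √336 = 18.3303

18.3303


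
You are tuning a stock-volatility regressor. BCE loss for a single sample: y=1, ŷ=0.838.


BCE = -[y·ln(p) + (1-y)·ln(1-p)]
= -1·ln(0.838) - 0
= -ln(0.838) = 0.1767

0.1767


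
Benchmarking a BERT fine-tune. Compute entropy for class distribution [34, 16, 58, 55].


Probabilities: [34/163, 16/163, 58/163, 55/163] ≈ [0.2086, 0.0982, 0.3558, 0.3374]
H = -((34/163)·log₂(34/163) + (16/163)·log₂(16/163) + (58/163)·log₂(58/163) + (55/163)·log₂(55/163))
  = 1.8597 bits

1.8597 bits


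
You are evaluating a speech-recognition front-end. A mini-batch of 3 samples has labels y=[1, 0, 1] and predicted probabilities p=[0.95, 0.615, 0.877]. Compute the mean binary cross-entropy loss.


L[0] = -ln(0.95) = 0.0513
L[1] = -ln(1-0.615) = -ln(0.385) = 0.9545
L[2] = -ln(0.877) = 0.1312
mean = (0.0513 + 0.9545 + 0.1312)/3 = 0.379

0.379


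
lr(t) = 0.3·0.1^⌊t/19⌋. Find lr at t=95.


n_drops = ⌊95/19⌋ = 5
lr = 0.3·0.1^5 = 0.3·0.00001 = 0.000003

0.000003


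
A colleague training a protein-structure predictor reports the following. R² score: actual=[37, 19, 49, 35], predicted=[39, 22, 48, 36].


ȳ = 35
SS_res = Σ(y-ŷ)² = 15
SS_tot = Σ(y-ȳ)² = 456
R² = 1 - SS_res/SS_tot = 1 - 0.0329 = 0.9671

0.9671


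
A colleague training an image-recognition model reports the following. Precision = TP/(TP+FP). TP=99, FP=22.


Precision = TP/(TP+FP)
= 99/(99+22)
= 99/121 = 81.82%

81.82%


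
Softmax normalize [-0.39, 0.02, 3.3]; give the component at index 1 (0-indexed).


Exponentials: e^-0.39=0.6771, e^0.02=1.0202, e^3.3=27.1126
Sum = 28.8099
Softmax = [0.0235, 0.0354, 0.9411]
p[1] = 1.0202/28.8099 = 0.0354

0.0354


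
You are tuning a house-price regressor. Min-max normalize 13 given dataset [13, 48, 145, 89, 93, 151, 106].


min=13, max=151
(13-13)/(151-13) = 0/138 = 0.0

0.0


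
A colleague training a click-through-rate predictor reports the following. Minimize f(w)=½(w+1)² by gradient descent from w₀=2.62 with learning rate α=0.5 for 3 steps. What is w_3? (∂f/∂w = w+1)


step 1: grad = 2.62+1 = 3.62; w = 2.62 - 0.5·(3.62) = 0.81
step 2: grad = 0.81+1 = 1.81; w = 0.81 - 0.5·(1.81) = -0.095
step 3: grad = -0.095+1 = 0.905; w = -0.095 - 0.5·(0.905) = -0.5475

-0.5475


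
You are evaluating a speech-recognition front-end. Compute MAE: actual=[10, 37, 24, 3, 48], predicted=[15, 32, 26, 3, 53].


Absolute errors: |10-15|=5, |37-32|=5, |24-26|=2, |3-3|=0, |48-53|=5
Sum = 17
MAE = 17/5 = 17/5

17/5


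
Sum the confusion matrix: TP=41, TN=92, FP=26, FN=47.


Total = TP + TN + FP + FN
= 41 + 92 + 26 + 47
= 206
(Predicted positive: 67, predicted negative: 139)

206


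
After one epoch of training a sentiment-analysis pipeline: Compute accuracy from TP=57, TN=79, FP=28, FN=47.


Accuracy = (TP+TN)/(TP+TN+FP+FN)
= (57+79)/(211)
= 136/211 = 64.45%

64.45%


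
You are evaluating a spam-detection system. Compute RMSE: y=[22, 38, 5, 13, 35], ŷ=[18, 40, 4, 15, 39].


MSE = 41/5 = 8.2
RMSE = √(41/5) = 2.8636

2.8636


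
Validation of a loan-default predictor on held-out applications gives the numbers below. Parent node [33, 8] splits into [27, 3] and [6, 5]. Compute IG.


Parent = [33, 8], H_parent = 0.7121
H_left = 0.469 (n=30), H_right = 0.994 (n=11)
H_children = (30/41)·0.469 + (11/41)·0.994 = 0.6099
IG = 0.7121 - 0.6099 = 0.1022

0.1022


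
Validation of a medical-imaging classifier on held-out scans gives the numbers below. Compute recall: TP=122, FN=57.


Recall = TP/(TP+FN)
= 122/(122+57)
= 122/179 = 68.16%

68.16%


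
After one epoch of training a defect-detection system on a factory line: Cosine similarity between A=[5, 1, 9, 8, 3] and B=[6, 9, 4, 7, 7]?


A·B = 5·6 + 1·9 + 9·4 + 8·7 + 3·7 = 152
‖A‖ = √180 = 13.4164, ‖B‖ = √231 = 15.1987
cos = 152/(√180·√231) = 152/√41580 = 0.7454

0.7454


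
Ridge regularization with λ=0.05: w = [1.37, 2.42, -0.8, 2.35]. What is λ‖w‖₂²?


‖w‖₂² = (1.37)² + (2.42)² + (-0.8)² + (2.35)²
     = 1.8769 + 5.8564 + 0.64 + 5.5225
     = 13.8958
λ·‖w‖₂² = 0.05·13.8958 = 0.69479

0.69479


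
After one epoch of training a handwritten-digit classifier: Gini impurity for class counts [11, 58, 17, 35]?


Probabilities: [11/121, 58/121, 17/121, 35/121] ≈ [0.0909, 0.4793, 0.1405, 0.2893]
Σpᵢ² = (121 + 3364 + 289 + 1225)/121² = 4999/14641
Gini = 1 - Σpᵢ² = 1 - 4999/14641 = 0.6586

0.6586


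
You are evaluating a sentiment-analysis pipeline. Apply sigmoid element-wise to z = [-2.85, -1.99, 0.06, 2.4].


σ(-2.85) = 1/(1+e^2.85) = 0.0547
σ(-1.99) = 1/(1+e^1.99) = 0.1203
σ(0.06) = 1/(1+e^-0.06) = 0.515
σ(2.4) = 1/(1+e^-2.4) = 0.9168
result = [0.0547, 0.1203, 0.515, 0.9168]

[0.0547, 0.1203, 0.515, 0.9168]


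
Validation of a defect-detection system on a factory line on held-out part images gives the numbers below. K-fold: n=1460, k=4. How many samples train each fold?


Fold size = 1460/4 = 365
Training per fold = 1460 - 365 = 1095

1095


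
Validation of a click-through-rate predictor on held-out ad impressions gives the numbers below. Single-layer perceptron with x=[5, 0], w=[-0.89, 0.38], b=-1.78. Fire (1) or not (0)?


z = (5)·(-0.89) + (0)·(0.38) - 1.78
  = -6.23
step(z) = 0 (z<0)

0


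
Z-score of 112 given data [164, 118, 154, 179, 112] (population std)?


μ = 145.4, σ = 26.135
z = (112 - 145.4)/26.135 = -1.278

-1.278


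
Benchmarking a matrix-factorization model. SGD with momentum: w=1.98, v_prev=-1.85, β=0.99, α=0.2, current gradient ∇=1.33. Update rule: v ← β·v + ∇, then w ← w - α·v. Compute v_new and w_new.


v_new = 0.99·-1.85 + 1.33 = -1.8315 + 1.33 = -0.5015
w_new = 1.98 - 0.2·-0.5015 = 1.98 + 0.1003 = 2.0803

v_new=-0.5015, w_new=2.0803


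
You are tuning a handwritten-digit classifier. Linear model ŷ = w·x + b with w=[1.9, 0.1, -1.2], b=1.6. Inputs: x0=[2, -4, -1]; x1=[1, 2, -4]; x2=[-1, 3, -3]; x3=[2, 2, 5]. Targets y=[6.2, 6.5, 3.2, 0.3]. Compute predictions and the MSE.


ŷ0 = (1.9)·(2) + (0.1)·(-4) + (-1.2)·(-1) + 1.6 = 6.2
ŷ1 = (1.9)·(1) + (0.1)·(2) + (-1.2)·(-4) + 1.6 = 8.5
ŷ2 = (1.9)·(-1) + (0.1)·(3) + (-1.2)·(-3) + 1.6 = 3.6
ŷ3 = (1.9)·(2) + (0.1)·(2) + (-1.2)·(5) + 1.6 = -0.4
errors² = [0.0, 4.0, 0.16, 0.49]
MSE = 4.6500/4 = 1.1625

1.1625


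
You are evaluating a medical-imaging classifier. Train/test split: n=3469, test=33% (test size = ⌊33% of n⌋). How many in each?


Test = ⌊3469·33/100⌋ = 1144
Train = 3469 - 1144 = 2325

Train: 2325, Test: 1144


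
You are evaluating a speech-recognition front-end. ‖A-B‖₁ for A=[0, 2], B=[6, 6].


d = |0-6| + |2-6|
  = 6 + 4
  = 10

10


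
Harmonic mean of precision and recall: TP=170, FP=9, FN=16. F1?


Precision = 170/179 = 0.9497
Recall = 170/186 = 0.914
F1 = 2·P·R/(P+R) = 2·TP/(2·TP+FP+FN) = 340/(340+9+16) = 340/365 = 0.9315

0.9315


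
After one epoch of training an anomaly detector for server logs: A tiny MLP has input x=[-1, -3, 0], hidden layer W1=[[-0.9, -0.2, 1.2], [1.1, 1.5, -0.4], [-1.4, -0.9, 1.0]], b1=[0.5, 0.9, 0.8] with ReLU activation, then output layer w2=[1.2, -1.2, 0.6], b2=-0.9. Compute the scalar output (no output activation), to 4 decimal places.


z1[0] = (-0.9)·(-1) + (-0.2)·(-3) + (1.2)·(0) + 0.5 = 2.0
z1[1] = (1.1)·(-1) + (1.5)·(-3) + (-0.4)·(0) + 0.9 = -4.7
z1[2] = (-1.4)·(-1) + (-0.9)·(-3) + (1.0)·(0) + 0.8 = 4.9
h = ReLU(z1) = [2.0, 0.0, 4.9]
output = (1.2)·(2.0) + (-1.2)·(0.0) + (0.6)·(4.9) - 0.9 = 4.44

4.44


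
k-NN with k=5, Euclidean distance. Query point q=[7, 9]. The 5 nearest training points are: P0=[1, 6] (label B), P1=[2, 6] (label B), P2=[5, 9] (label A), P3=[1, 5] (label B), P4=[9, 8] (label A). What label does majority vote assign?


d(q,P0) = 6.7082  (label B)
d(q,P1) = 5.831  (label B)
d(q,P2) = 2.0  (label A)
d(q,P3) = 7.2111  (label B)
d(q,P4) = 2.2361  (label A)
Votes: A=2, B=3
Majority → B

B


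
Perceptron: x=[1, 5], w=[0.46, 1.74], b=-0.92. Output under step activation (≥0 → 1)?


z = (1)·(0.46) + (5)·(1.74) - 0.92
  = 8.24
step(z) = 1 (z≥0)

1


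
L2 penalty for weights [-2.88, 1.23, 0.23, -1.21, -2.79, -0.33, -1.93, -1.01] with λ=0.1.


‖w‖₂² = (-2.88)² + (1.23)² + (0.23)² + (-1.21)² + (-2.79)² + (-0.33)² + (-1.93)² + (-1.01)²
     = 8.2944 + 1.5129 + 0.0529 + 1.4641 + 7.7841 + 0.1089 + 3.7249 + 1.0201
     = 23.9623
λ·‖w‖₂² = 0.1·23.9623 = 2.39623

2.39623


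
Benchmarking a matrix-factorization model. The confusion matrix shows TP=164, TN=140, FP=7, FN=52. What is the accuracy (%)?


Accuracy = (TP+TN)/(TP+TN+FP+FN)
= (164+140)/(363)
= 304/363 = 83.75%

83.75%


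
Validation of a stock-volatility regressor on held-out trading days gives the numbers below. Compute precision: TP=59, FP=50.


Precision = TP/(TP+FP)
= 59/(59+50)
= 59/109 = 54.13%

54.13%


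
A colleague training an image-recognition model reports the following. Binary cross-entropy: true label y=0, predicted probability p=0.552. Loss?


BCE = -[y·ln(p) + (1-y)·ln(1-p)]
= -0 - 1·ln(1-0.552)
= -ln(0.448) = 0.803

0.803


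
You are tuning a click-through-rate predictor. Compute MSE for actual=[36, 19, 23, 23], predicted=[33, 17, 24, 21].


Squared errors: (36-33)²=9, (19-17)²=4, (23-24)²=1, (23-21)²=4
Sum = 18
MSE = 18/4 = 9/2

9/2


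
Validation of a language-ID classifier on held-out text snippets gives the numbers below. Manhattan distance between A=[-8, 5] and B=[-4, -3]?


d = |-8+ 4| + |5+ 3|
  = 4 + 8
  = 12

12


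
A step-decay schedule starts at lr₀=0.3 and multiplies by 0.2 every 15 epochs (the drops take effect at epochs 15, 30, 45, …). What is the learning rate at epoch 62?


n_drops = ⌊62/15⌋ = 4
lr = 0.3·0.2^4 = 0.3·0.0016 = 0.00048

0.00048


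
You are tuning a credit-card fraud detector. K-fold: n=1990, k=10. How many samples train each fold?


Fold size = 1990/10 = 199
Training per fold = 1990 - 199 = 1791

1791


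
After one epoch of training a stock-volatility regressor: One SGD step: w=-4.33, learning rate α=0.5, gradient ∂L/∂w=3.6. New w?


w_new = w - α·∇
= -4.33 - 0.5·3.6
= -4.33 - 1.8
= -6.13

-6.13


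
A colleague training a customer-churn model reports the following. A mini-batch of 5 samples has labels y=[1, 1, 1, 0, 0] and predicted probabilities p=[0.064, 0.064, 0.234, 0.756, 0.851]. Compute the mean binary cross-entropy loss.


L[0] = -ln(0.064) = 2.7489
L[1] = -ln(0.064) = 2.7489
L[2] = -ln(0.234) = 1.4524
L[3] = -ln(1-0.756) = -ln(0.244) = 1.4106
L[4] = -ln(1-0.851) = -ln(0.149) = 1.9038
mean = (2.7489 + 2.7489 + 1.4524 + 1.4106 + 1.9038)/5 = 2.0529

2.0529


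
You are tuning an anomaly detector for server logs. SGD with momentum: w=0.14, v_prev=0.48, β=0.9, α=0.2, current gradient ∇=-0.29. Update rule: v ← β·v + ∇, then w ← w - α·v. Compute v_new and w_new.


v_new = 0.9·0.48 - 0.29 = 0.432 - 0.29 = 0.142
w_new = 0.14 - 0.2·0.142 = 0.14 - 0.0284 = 0.1116

v_new=0.142, w_new=0.1116


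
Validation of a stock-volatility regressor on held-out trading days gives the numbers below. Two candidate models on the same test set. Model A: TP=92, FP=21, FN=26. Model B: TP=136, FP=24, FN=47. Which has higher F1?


Model A: P=92/113=0.8142, R=92/118=0.7797, F1=2PR/(P+R)=2TP/(2TP+FP+FN)=184/231=0.7965
Model B: P=136/160=0.85, R=136/183=0.7432, F1=2PR/(P+R)=2TP/(2TP+FP+FN)=272/343=0.793
0.7965 > 0.793 → Model A

Model A


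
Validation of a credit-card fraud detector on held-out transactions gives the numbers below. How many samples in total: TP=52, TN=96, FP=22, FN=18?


Total = TP + TN + FP + FN
= 52 + 96 + 22 + 18
= 188
(Predicted positive: 74, predicted negative: 114)

188


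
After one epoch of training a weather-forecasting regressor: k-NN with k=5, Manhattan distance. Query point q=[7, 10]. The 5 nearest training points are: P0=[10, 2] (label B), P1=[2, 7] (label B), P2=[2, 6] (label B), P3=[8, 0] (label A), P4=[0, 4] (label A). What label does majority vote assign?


d(q,P0) = 11  (label B)
d(q,P1) = 8  (label B)
d(q,P2) = 9  (label B)
d(q,P3) = 11  (label A)
d(q,P4) = 13  (label A)
Votes: A=2, B=3
Majority → B

B


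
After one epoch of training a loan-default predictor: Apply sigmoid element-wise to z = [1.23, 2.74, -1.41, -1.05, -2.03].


σ(1.23) = 1/(1+e^-1.23) = 0.7738
σ(2.74) = 1/(1+e^-2.74) = 0.9393
σ(-1.41) = 1/(1+e^1.41) = 0.1962
σ(-1.05) = 1/(1+e^1.05) = 0.2592
σ(-2.03) = 1/(1+e^2.03) = 0.1161
result = [0.7738, 0.9393, 0.1962, 0.2592, 0.1161]

[0.7738, 0.9393, 0.1962, 0.2592, 0.1161]


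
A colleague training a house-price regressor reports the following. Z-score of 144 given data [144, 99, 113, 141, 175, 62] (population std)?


μ = 122.3333, σ = 36.2016
z = (144 - 122.3333)/36.2016 = 0.5985

0.5985


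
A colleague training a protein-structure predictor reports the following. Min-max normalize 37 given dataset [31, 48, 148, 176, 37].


min=31, max=176
(37-31)/(176-31) = 6/145 = 0.0414

0.0414


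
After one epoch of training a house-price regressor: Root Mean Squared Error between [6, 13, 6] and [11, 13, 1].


MSE = 50/3 = 16.6667
RMSE = √(50/3) = 4.0825

4.0825


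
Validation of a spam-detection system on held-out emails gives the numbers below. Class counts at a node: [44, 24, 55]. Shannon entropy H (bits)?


Probabilities: [44/123, 24/123, 55/123] ≈ [0.3577, 0.1951, 0.4472]
H = -((44/123)·log₂(44/123) + (24/123)·log₂(24/123) + (55/123)·log₂(55/123))
  = 1.5098 bits

1.5098 bits


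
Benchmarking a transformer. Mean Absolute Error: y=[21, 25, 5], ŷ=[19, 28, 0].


Absolute errors: |21-19|=2, |25-28|=3, |5-0|=5
Sum = 10
MAE = 10/3 = 10/3

10/3


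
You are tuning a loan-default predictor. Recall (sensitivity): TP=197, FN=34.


Recall = TP/(TP+FN)
= 197/(197+34)
= 197/231 = 85.28%

85.28%


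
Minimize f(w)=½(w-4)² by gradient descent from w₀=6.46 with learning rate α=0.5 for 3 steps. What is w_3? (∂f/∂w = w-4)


step 1: grad = 6.46-4 = 2.46; w = 6.46 - 0.5·(2.46) = 5.23
step 2: grad = 5.23-4 = 1.23; w = 5.23 - 0.5·(1.23) = 4.615
step 3: grad = 4.615-4 = 0.615; w = 4.615 - 0.5·(0.615) = 4.3075

4.3075


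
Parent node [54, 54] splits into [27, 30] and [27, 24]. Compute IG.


Parent = [54, 54], H_parent = 1
H_left = 0.998 (n=57), H_right = 0.9975 (n=51)
H_children = (57/108)·0.998 + (51/108)·0.9975 = 0.9978
IG = 1 - 0.9978 = 0.0022

0.0022


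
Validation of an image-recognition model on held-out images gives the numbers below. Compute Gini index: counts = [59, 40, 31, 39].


Probabilities: [59/169, 40/169, 31/169, 39/169] ≈ [0.3491, 0.2367, 0.1834, 0.2308]
Σpᵢ² = (3481 + 1600 + 961 + 1521)/169² = 7563/28561
Gini = 1 - Σpᵢ² = 1 - 7563/28561 = 0.7352

0.7352


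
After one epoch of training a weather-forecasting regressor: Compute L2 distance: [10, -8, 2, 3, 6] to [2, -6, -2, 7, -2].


d = √((10-2)² + (-8+ 6)² + (2+ 2)² + (3-7)² + (6+ 2)²)
  = √(64 + 4 + 16 + 16 + 64)
  = √164 = 12.8062

12.8062


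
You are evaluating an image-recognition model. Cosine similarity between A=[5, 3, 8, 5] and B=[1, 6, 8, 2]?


A·B = 5·1 + 3·6 + 8·8 + 5·2 = 97
‖A‖ = √123 = 11.0905, ‖B‖ = √105 = 10.247
cos = 97/(√123·√105) = 97/√12915 = 0.8535

0.8535


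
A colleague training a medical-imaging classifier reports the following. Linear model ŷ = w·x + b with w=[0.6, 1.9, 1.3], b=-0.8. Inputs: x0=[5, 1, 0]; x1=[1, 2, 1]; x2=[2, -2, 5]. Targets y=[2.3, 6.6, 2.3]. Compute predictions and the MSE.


ŷ0 = (0.6)·(5) + (1.9)·(1) + (1.3)·(0) - 0.8 = 4.1
ŷ1 = (0.6)·(1) + (1.9)·(2) + (1.3)·(1) - 0.8 = 4.9
ŷ2 = (0.6)·(2) + (1.9)·(-2) + (1.3)·(5) - 0.8 = 3.1
errors² = [3.24, 2.89, 0.64]
MSE = 6.7700/3 = 2.2567

2.2567


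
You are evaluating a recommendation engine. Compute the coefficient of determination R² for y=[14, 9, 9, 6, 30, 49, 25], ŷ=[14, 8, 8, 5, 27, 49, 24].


ȳ = 20.2857
SS_res = Σ(y-ŷ)² = 13
SS_tot = Σ(y-ȳ)² = 1439.43
R² = 1 - SS_res/SS_tot = 1 - 0.009 = 0.991

0.991


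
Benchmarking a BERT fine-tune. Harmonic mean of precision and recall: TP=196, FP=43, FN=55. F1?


Precision = 196/239 = 0.8201
Recall = 196/251 = 0.7809
F1 = 2·P·R/(P+R) = 2·TP/(2·TP+FP+FN) = 392/(392+43+55) = 392/490 = 0.8

0.8


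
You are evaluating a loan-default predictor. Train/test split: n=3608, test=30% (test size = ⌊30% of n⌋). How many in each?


Test = ⌊3608·30/100⌋ = 1082
Train = 3608 - 1082 = 2526

Train: 2526, Test: 1082


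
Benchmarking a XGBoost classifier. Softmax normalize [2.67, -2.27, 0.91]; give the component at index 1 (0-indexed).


Exponentials: e^2.67=14.44, e^-2.27=0.1033, e^0.91=2.4843
Sum = 17.0276
Softmax = [0.848, 0.0061, 0.1459]
p[1] = 0.1033/17.0276 = 0.0061

0.0061


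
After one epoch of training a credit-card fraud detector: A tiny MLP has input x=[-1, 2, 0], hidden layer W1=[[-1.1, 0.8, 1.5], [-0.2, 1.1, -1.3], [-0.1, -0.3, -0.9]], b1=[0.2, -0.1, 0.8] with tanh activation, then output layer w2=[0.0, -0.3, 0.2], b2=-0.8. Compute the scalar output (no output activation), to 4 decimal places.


z1[0] = (-1.1)·(-1) + (0.8)·(2) + (1.5)·(0) + 0.2 = 2.9
z1[1] = (-0.2)·(-1) + (1.1)·(2) + (-1.3)·(0) - 0.1 = 2.3
z1[2] = (-0.1)·(-1) + (-0.3)·(2) + (-0.9)·(0) + 0.8 = 0.3
h = tanh(z1) = [0.994, 0.9801, 0.2913]
output = (0.0)·(0.994) + (-0.3)·(0.9801) + (0.2)·(0.2913) - 0.8 = -1.0358

-1.0358


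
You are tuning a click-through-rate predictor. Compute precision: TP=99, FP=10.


Precision = TP/(TP+FP)
= 99/(99+10)
= 99/109 = 90.83%

90.83%


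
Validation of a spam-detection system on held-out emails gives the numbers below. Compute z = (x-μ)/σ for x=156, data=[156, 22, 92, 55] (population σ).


μ = 81.25, σ = 49.7563
z = (156 - 81.25)/49.7563 = 1.5023

1.5023


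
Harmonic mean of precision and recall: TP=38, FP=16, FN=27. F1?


Precision = 38/54 = 0.7037
Recall = 38/65 = 0.5846
F1 = 2·P·R/(P+R) = 2·TP/(2·TP+FP+FN) = 76/(76+16+27) = 76/119 = 0.6387

0.6387


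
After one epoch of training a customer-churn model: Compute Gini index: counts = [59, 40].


Probabilities: [59/99, 40/99] ≈ [0.596, 0.404]
Σpᵢ² = (3481 + 1600)/99² = 5081/9801
Gini = 1 - Σpᵢ² = 1 - 5081/9801 = 0.4816

0.4816


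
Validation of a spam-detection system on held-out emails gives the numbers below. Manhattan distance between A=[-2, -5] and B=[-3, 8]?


d = |-2+ 3| + |-5-8|
  = 1 + 13
  = 14

14


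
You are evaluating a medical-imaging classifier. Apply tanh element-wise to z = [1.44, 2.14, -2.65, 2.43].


tanh(1.44) = 0.8937
tanh(2.14) = 0.9727
tanh(-2.65) = -0.9901
tanh(2.43) = 0.9846
result = [0.8937, 0.9727, -0.9901, 0.9846]

[0.8937, 0.9727, -0.9901, 0.9846]


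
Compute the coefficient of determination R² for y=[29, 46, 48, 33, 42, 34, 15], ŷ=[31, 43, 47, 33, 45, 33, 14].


ȳ = 35.2857
SS_res = Σ(y-ŷ)² = 25
SS_tot = Σ(y-ȳ)² = 779.43
R² = 1 - SS_res/SS_tot = 1 - 0.0321 = 0.9679

0.9679


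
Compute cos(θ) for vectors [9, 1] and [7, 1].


A·B = 9·7 + 1·1 = 64
‖A‖ = √82 = 9.0554, ‖B‖ = √50 = 7.0711
cos = 64/(√82·√50) = 64/√4100 = 0.9995

0.9995


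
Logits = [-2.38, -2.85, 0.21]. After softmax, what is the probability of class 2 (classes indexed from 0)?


Exponentials: e^-2.38=0.0926, e^-2.85=0.0578, e^0.21=1.2337
Sum = 1.3841
Softmax = [0.0669, 0.0418, 0.8913]
p[2] = 1.2337/1.3841 = 0.8913

0.8913


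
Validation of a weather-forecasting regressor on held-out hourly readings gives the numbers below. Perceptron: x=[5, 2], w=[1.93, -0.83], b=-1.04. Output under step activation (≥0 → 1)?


z = (5)·(1.93) + (2)·(-0.83) - 1.04
  = 6.95
step(z) = 1 (z≥0)

1


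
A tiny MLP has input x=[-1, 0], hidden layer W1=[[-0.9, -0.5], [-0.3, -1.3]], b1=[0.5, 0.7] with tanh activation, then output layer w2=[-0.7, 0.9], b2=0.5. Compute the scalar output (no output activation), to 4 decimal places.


z1[0] = (-0.9)·(-1) + (-0.5)·(0) + 0.5 = 1.4
z1[1] = (-0.3)·(-1) + (-1.3)·(0) + 0.7 = 1.0
h = tanh(z1) = [0.8854, 0.7616]
output = (-0.7)·(0.8854) + (0.9)·(0.7616) + 0.5 = 0.5657

0.5657


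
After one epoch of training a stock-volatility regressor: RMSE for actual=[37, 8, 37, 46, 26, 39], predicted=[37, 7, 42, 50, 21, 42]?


MSE = 76/6 = 12.6667
RMSE = √(76/6) = 3.559

3.559


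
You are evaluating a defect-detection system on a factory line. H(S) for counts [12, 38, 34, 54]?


Probabilities: [12/138, 38/138, 34/138, 54/138] ≈ [0.087, 0.2754, 0.2464, 0.3913]
H = -((12/138)·log₂(12/138) + (38/138)·log₂(38/138) + (34/138)·log₂(34/138) + (54/138)·log₂(54/138))
  = 1.8464 bits

1.8464 bits


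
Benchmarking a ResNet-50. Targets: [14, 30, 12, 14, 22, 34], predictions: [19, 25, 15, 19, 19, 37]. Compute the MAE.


Absolute errors: |14-19|=5, |30-25|=5, |12-15|=3, |14-19|=5, |22-19|=3, |34-37|=3
Sum = 24
MAE = 24/6 = 4

4


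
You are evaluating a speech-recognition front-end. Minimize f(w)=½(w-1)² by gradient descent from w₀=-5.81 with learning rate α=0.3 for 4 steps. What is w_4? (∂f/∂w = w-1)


step 1: grad = -5.81-1 = -6.81; w = -5.81 - 0.3·(-6.81) = -3.767
step 2: grad = -3.767-1 = -4.767; w = -3.767 - 0.3·(-4.767) = -2.3369
step 3: grad = -2.3369-1 = -3.3369; w = -2.3369 - 0.3·(-3.3369) = -1.33583
step 4: grad = -1.33583-1 = -2.33583; w = -1.33583 - 0.3·(-2.33583) = -0.635081

-0.635081


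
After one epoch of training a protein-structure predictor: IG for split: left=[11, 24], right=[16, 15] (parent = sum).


Parent = [27, 39], H_parent = 0.976
H_left = 0.8981 (n=35), H_right = 0.9992 (n=31)
H_children = (35/66)·0.8981 + (31/66)·0.9992 = 0.9456
IG = 0.976 - 0.9456 = 0.0304

0.0304


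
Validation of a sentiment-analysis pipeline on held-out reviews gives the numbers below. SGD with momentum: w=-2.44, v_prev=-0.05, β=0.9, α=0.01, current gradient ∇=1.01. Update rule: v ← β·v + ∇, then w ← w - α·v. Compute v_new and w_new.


v_new = 0.9·-0.05 + 1.01 = -0.045 + 1.01 = 0.965
w_new = -2.44 - 0.01·0.965 = -2.44 - 0.00965 = -2.44965

v_new=0.965, w_new=-2.44965


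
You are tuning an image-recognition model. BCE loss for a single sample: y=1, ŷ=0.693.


BCE = -[y·ln(p) + (1-y)·ln(1-p)]
= -1·ln(0.693) - 0
= -ln(0.693) = 0.3667

0.3667


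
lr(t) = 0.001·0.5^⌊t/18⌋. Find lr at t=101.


n_drops = ⌊101/18⌋ = 5
lr = 0.001·0.5^5 = 0.001·0.03125 = 0.00003125

0.00003125


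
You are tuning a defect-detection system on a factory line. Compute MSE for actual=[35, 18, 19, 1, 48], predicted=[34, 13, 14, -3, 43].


Squared errors: (35-34)²=1, (18-13)²=25, (19-14)²=25, (1+ 3)²=16, (48-43)²=25
Sum = 92
MSE = 92/5 = 92/5

92/5


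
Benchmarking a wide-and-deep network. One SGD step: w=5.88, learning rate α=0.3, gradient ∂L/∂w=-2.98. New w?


w_new = w - α·∇
= 5.88 - 0.3·-2.98
= 5.88 + 0.894
= 6.774

6.774


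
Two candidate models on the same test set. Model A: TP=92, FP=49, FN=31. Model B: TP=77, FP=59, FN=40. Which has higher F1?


Model A: P=92/141=0.6525, R=92/123=0.748, F1=2PR/(P+R)=2TP/(2TP+FP+FN)=184/264=0.697
Model B: P=77/136=0.5662, R=77/117=0.6581, F1=2PR/(P+R)=2TP/(2TP+FP+FN)=154/253=0.6087
0.697 > 0.6087 → Model A

Model A


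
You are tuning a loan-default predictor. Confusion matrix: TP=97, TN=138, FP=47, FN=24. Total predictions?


Total = TP + TN + FP + FN
= 97 + 138 + 47 + 24
= 306
(Predicted positive: 144, predicted negative: 162)

306


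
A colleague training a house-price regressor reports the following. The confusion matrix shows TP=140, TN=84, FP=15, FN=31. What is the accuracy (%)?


Accuracy = (TP+TN)/(TP+TN+FP+FN)
= (140+84)/(270)
= 224/270 = 82.96%

82.96%


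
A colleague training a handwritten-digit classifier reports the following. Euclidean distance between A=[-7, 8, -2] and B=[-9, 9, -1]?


d = √((-7+ 9)² + (8-9)² + (-2+ 1)²)
  = √(4 + 1 + 1)
  = √6 = 2.4495

2.4495


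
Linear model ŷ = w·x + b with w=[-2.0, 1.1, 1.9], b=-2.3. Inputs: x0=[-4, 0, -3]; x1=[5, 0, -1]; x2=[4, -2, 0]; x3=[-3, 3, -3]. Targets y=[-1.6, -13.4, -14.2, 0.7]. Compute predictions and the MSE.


ŷ0 = (-2.0)·(-4) + (1.1)·(0) + (1.9)·(-3) - 2.3 = 0.0
ŷ1 = (-2.0)·(5) + (1.1)·(0) + (1.9)·(-1) - 2.3 = -14.2
ŷ2 = (-2.0)·(4) + (1.1)·(-2) + (1.9)·(0) - 2.3 = -12.5
ŷ3 = (-2.0)·(-3) + (1.1)·(3) + (1.9)·(-3) - 2.3 = 1.3
errors² = [2.56, 0.64, 2.89, 0.36]
MSE = 6.4500/4 = 1.6125

1.6125


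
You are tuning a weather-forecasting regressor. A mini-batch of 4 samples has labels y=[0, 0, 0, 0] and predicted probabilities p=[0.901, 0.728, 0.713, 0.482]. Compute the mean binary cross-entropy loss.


L[0] = -ln(1-0.901) = -ln(0.099) = 2.3126
L[1] = -ln(1-0.728) = -ln(0.272) = 1.302
L[2] = -ln(1-0.713) = -ln(0.287) = 1.2483
L[3] = -ln(1-0.482) = -ln(0.518) = 0.6578
mean = (2.3126 + 1.302 + 1.2483 + 0.6578)/4 = 1.3802

1.3802


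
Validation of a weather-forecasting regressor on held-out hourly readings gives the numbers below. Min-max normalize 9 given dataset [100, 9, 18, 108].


min=9, max=108
(9-9)/(108-9) = 0/99 = 0.0

0.0


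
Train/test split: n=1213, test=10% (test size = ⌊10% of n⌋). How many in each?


Test = ⌊1213·10/100⌋ = 121
Train = 1213 - 121 = 1092

Train: 1092, Test: 121


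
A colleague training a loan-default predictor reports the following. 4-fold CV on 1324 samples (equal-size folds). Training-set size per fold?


Fold size = 1324/4 = 331
Training per fold = 1324 - 331 = 993

993


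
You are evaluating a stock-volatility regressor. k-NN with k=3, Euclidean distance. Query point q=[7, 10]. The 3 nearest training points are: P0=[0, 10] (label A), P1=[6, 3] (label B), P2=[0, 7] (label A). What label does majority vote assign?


d(q,P0) = 7.0  (label A)
d(q,P1) = 7.0711  (label B)
d(q,P2) = 7.6158  (label A)
Votes: A=2, B=1
Majority → A

A


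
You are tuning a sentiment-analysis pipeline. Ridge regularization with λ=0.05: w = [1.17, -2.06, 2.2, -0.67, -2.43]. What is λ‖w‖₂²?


‖w‖₂² = (1.17)² + (-2.06)² + (2.2)² + (-0.67)² + (-2.43)²
     = 1.3689 + 4.2436 + 4.84 + 0.4489 + 5.9049
     = 16.8063
λ·‖w‖₂² = 0.05·16.8063 = 0.840315

0.840315
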